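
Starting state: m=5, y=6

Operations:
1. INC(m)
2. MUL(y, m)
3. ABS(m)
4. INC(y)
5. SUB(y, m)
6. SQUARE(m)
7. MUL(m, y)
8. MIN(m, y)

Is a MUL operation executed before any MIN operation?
Yes

First MUL: step 2
First MIN: step 8
Since 2 < 8, MUL comes first.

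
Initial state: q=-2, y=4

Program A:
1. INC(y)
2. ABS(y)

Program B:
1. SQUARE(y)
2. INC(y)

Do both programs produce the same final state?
No

Program A final state: q=-2, y=5
Program B final state: q=-2, y=17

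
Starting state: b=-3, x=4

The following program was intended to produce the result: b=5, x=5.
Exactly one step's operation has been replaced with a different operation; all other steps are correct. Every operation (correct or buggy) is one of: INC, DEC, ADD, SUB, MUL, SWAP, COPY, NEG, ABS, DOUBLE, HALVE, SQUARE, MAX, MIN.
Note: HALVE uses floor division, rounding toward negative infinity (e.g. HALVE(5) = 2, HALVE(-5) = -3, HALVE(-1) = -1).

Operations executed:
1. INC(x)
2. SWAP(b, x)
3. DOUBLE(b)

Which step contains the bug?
Step 3

Trace with buggy code:
Initial: b=-3, x=4
After step 1: b=-3, x=5
After step 2: b=5, x=-3
After step 3: b=10, x=-3
Actual final b=10, x=-3 ≠ expected b=5, x=5.
Step 3 is the only position where a single-operation replacement can produce the expected result.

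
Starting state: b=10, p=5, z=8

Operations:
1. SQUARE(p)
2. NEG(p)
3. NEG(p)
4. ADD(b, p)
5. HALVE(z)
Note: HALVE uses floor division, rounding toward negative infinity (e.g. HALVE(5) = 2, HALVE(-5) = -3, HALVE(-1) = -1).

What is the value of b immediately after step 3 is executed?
b = 10

Tracing b through execution:
Initial: b = 10
After step 1 (SQUARE(p)): b = 10
After step 2 (NEG(p)): b = 10
After step 3 (NEG(p)): b = 10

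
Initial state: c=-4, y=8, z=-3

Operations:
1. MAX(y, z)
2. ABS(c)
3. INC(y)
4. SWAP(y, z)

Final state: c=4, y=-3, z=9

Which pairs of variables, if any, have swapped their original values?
None

Comparing initial and final values:
c: -4 → 4
z: -3 → 9
y: 8 → -3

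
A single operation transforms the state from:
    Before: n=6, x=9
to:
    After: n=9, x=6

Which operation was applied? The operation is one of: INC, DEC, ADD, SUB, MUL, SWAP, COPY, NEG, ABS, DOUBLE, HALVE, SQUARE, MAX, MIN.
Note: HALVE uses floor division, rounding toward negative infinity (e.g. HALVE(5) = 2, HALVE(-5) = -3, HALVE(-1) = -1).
SWAP(n, x)

Analyzing the change:
Before: n=6, x=9
After: n=9, x=6
Variable n changed from 6 to 9
Variable x changed from 9 to 6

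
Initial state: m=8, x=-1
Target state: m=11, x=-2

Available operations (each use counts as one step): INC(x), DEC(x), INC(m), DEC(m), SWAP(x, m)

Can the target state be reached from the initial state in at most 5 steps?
Yes

Path (4 steps): DEC(x) → INC(m) → INC(m) → INC(m)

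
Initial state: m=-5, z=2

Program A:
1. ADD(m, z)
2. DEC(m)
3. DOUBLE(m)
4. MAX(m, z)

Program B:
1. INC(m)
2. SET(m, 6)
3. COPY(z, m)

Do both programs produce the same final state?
No

Program A final state: m=2, z=2
Program B final state: m=6, z=6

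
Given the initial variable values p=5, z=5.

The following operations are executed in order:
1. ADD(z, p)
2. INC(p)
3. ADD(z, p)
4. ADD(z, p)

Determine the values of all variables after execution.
{p: 6, z: 22}

Step-by-step execution:
Initial: p=5, z=5
After step 1 (ADD(z, p)): p=5, z=10
After step 2 (INC(p)): p=6, z=10
After step 3 (ADD(z, p)): p=6, z=16
After step 4 (ADD(z, p)): p=6, z=22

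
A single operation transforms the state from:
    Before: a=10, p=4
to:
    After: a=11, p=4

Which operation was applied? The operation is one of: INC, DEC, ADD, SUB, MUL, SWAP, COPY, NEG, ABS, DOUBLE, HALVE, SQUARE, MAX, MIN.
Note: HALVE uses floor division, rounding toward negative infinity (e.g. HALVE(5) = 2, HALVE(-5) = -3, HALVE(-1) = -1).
INC(a)

Analyzing the change:
Before: a=10, p=4
After: a=11, p=4
Variable a changed from 10 to 11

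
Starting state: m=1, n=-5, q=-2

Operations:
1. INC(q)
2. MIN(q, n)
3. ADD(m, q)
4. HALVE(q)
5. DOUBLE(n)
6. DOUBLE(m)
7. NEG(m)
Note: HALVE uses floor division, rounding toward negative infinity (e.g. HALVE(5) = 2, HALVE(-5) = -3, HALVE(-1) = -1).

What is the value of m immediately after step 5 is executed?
m = -4

Tracing m through execution:
Initial: m = 1
After step 1 (INC(q)): m = 1
After step 2 (MIN(q, n)): m = 1
After step 3 (ADD(m, q)): m = -4
After step 4 (HALVE(q)): m = -4
After step 5 (DOUBLE(n)): m = -4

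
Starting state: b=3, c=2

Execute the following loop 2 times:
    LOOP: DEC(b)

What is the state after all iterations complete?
b=1, c=2

Iteration trace:
Start: b=3, c=2
After iteration 1: b=2, c=2
After iteration 2: b=1, c=2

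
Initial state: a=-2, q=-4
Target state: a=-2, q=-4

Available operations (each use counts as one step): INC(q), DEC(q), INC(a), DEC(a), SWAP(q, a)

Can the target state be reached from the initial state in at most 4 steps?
Yes

Path (0 steps): 0 steps (already at target)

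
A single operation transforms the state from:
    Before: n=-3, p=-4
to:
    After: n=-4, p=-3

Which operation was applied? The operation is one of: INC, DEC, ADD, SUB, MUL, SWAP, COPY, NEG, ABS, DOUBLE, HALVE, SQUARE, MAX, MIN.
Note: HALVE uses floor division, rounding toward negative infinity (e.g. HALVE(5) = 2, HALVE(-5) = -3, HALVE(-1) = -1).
SWAP(p, n)

Analyzing the change:
Before: n=-3, p=-4
After: n=-4, p=-3
Variable p changed from -4 to -3
Variable n changed from -3 to -4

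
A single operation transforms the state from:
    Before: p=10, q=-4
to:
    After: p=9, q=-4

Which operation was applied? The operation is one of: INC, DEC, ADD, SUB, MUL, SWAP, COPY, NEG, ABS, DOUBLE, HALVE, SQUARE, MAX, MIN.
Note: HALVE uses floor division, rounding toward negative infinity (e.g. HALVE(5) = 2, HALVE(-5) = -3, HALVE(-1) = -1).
DEC(p)

Analyzing the change:
Before: p=10, q=-4
After: p=9, q=-4
Variable p changed from 10 to 9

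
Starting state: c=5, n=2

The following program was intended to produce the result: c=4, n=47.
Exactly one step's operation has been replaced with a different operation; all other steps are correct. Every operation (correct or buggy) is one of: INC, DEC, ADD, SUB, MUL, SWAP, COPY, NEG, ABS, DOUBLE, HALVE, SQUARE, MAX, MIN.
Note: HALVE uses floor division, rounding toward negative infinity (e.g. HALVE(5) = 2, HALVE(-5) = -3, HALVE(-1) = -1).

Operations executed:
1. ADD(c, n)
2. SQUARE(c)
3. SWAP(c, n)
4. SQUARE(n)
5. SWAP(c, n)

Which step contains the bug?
Step 3

Trace with buggy code:
Initial: c=5, n=2
After step 1: c=7, n=2
After step 2: c=49, n=2
After step 3: c=2, n=49
After step 4: c=2, n=2401
After step 5: c=2401, n=2
Actual final c=2401, n=2 ≠ expected c=4, n=47.
Step 3 is the only position where a single-operation replacement can produce the expected result.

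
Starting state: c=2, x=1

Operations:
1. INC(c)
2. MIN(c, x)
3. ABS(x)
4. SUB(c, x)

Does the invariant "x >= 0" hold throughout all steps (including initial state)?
Yes

The invariant holds at every step.

State at each step:
Initial: c=2, x=1
After step 1: c=3, x=1
After step 2: c=1, x=1
After step 3: c=1, x=1
After step 4: c=0, x=1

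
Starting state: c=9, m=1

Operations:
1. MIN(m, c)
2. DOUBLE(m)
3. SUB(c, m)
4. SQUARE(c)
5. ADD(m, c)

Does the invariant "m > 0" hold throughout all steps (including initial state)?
Yes

The invariant holds at every step.

State at each step:
Initial: c=9, m=1
After step 1: c=9, m=1
After step 2: c=9, m=2
After step 3: c=7, m=2
After step 4: c=49, m=2
After step 5: c=49, m=51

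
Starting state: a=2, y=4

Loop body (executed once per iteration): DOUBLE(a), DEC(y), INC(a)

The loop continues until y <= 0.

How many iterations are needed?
4

Tracing iterations:
Initial: a=2, y=4
After iteration 1: a=5, y=3
After iteration 2: a=11, y=2
After iteration 3: a=23, y=1
After iteration 4: a=47, y=0
y <= 0 now holds, so the loop exits after 4 iterations.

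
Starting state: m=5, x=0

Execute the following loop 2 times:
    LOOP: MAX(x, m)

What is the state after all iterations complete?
m=5, x=5

Iteration trace:
Start: m=5, x=0
After iteration 1: m=5, x=5
After iteration 2: m=5, x=5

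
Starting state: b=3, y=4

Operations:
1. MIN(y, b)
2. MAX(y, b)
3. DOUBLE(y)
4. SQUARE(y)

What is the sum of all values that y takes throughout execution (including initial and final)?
52

Values of y at each step:
Initial: y = 4
After step 1: y = 3
After step 2: y = 3
After step 3: y = 6
After step 4: y = 36
Sum = 4 + 3 + 3 + 6 + 36 = 52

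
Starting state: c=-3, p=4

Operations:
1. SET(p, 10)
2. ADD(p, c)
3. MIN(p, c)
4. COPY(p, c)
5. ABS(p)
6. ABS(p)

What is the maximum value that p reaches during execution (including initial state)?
10

Values of p at each step:
Initial: p = 4
After step 1: p = 10 ← maximum
After step 2: p = 7
After step 3: p = -3
After step 4: p = -3
After step 5: p = 3
After step 6: p = 3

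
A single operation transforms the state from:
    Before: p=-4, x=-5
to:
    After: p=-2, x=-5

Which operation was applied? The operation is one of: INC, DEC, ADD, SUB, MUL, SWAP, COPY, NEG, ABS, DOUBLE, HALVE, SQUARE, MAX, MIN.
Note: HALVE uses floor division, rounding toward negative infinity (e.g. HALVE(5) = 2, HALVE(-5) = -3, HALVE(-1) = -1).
HALVE(p)

Analyzing the change:
Before: p=-4, x=-5
After: p=-2, x=-5
Variable p changed from -4 to -2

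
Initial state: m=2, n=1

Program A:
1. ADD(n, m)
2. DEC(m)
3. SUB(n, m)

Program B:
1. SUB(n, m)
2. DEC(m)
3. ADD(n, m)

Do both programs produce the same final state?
No

Program A final state: m=1, n=2
Program B final state: m=1, n=0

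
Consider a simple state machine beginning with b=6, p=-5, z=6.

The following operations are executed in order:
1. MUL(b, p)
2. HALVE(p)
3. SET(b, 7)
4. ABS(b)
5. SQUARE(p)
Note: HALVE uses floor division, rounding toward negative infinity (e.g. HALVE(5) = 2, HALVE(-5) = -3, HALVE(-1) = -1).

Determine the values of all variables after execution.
{b: 7, p: 9, z: 6}

Step-by-step execution:
Initial: b=6, p=-5, z=6
After step 1 (MUL(b, p)): b=-30, p=-5, z=6
After step 2 (HALVE(p)): b=-30, p=-3, z=6
After step 3 (SET(b, 7)): b=7, p=-3, z=6
After step 4 (ABS(b)): b=7, p=-3, z=6
After step 5 (SQUARE(p)): b=7, p=9, z=6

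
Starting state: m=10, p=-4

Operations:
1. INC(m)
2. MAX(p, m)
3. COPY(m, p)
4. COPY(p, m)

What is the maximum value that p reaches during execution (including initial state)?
11

Values of p at each step:
Initial: p = -4
After step 1: p = -4
After step 2: p = 11 ← maximum
After step 3: p = 11
After step 4: p = 11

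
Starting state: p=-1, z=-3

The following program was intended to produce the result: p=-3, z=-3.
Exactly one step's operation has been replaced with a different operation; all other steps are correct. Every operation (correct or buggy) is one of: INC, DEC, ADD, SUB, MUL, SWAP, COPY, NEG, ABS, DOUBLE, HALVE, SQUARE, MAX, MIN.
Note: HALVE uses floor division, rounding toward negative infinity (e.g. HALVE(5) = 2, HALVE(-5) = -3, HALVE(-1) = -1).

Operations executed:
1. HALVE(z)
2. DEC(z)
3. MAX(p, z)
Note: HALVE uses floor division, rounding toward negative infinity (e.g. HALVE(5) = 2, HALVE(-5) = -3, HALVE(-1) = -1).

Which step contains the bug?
Step 3

Trace with buggy code:
Initial: p=-1, z=-3
After step 1: p=-1, z=-2
After step 2: p=-1, z=-3
After step 3: p=-1, z=-3
Actual final p=-1, z=-3 ≠ expected p=-3, z=-3.
Step 3 is the only position where a single-operation replacement can produce the expected result.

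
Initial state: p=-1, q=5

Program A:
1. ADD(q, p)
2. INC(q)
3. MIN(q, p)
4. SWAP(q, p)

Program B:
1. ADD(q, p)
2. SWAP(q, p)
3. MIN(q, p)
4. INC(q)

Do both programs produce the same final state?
No

Program A final state: p=-1, q=-1
Program B final state: p=4, q=0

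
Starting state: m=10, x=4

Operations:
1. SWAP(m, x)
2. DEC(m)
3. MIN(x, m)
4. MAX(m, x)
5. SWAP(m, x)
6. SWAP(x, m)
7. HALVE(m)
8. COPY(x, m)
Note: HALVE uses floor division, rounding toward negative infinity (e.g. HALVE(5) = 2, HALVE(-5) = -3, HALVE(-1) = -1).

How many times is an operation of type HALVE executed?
1

Counting HALVE operations:
Step 7: HALVE(m) ← HALVE
Total: 1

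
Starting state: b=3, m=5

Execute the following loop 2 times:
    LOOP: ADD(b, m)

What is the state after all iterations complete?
b=13, m=5

Iteration trace:
Start: b=3, m=5
After iteration 1: b=8, m=5
After iteration 2: b=13, m=5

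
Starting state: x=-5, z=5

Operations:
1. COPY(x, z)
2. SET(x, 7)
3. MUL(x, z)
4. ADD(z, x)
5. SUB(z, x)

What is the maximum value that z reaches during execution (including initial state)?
40

Values of z at each step:
Initial: z = 5
After step 1: z = 5
After step 2: z = 5
After step 3: z = 5
After step 4: z = 40 ← maximum
After step 5: z = 5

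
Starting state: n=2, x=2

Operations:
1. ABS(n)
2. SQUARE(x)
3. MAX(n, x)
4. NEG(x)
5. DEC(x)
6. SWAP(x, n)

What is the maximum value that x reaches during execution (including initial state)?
4

Values of x at each step:
Initial: x = 2
After step 1: x = 2
After step 2: x = 4 ← maximum
After step 3: x = 4
After step 4: x = -4
After step 5: x = -5
After step 6: x = 4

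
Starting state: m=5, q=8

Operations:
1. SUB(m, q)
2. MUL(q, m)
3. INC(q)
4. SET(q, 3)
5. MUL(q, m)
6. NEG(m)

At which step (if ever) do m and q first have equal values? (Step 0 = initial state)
Never

m and q never become equal during execution.

Comparing values at each step:
Initial: m=5, q=8
After step 1: m=-3, q=8
After step 2: m=-3, q=-24
After step 3: m=-3, q=-23
After step 4: m=-3, q=3
After step 5: m=-3, q=-9
After step 6: m=3, q=-9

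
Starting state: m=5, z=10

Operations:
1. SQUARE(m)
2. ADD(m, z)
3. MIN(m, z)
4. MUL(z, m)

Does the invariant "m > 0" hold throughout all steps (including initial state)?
Yes

The invariant holds at every step.

State at each step:
Initial: m=5, z=10
After step 1: m=25, z=10
After step 2: m=35, z=10
After step 3: m=10, z=10
After step 4: m=10, z=100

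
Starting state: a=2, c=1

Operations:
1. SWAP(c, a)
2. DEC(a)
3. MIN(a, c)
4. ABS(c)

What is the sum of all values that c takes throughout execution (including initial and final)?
9

Values of c at each step:
Initial: c = 1
After step 1: c = 2
After step 2: c = 2
After step 3: c = 2
After step 4: c = 2
Sum = 1 + 2 + 2 + 2 + 2 = 9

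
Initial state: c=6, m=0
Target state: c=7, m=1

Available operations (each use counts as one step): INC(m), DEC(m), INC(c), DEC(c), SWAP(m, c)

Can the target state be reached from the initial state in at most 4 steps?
Yes

Path (2 steps): INC(m) → INC(c)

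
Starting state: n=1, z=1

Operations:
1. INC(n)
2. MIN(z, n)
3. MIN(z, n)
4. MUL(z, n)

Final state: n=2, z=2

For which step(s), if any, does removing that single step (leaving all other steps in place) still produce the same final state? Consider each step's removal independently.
Step(s) 2, 3

Testing removal of each single step:
Without step 1: final = n=1, z=1 (different)
Without step 2: final = n=2, z=2 (same)
Without step 3: final = n=2, z=2 (same)
Without step 4: final = n=2, z=1 (different)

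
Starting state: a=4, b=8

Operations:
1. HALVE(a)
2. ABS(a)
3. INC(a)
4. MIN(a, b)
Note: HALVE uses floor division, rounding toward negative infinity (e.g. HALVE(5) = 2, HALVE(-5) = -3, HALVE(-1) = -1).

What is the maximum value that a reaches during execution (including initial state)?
4

Values of a at each step:
Initial: a = 4 ← maximum
After step 1: a = 2
After step 2: a = 2
After step 3: a = 3
After step 4: a = 3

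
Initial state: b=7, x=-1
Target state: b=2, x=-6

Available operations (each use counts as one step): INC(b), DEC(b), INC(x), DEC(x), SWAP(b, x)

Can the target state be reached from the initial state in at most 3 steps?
No

The target state cannot be reached within 3 steps.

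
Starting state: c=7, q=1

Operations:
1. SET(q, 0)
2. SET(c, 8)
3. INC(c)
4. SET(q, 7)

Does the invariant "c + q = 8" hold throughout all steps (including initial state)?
No, violated after step 1

The invariant is violated after step 1.

State at each step:
Initial: c=7, q=1
After step 1: c=7, q=0
After step 2: c=8, q=0
After step 3: c=9, q=0
After step 4: c=9, q=7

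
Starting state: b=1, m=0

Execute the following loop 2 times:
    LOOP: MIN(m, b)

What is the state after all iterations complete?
b=1, m=0

Iteration trace:
Start: b=1, m=0
After iteration 1: b=1, m=0
After iteration 2: b=1, m=0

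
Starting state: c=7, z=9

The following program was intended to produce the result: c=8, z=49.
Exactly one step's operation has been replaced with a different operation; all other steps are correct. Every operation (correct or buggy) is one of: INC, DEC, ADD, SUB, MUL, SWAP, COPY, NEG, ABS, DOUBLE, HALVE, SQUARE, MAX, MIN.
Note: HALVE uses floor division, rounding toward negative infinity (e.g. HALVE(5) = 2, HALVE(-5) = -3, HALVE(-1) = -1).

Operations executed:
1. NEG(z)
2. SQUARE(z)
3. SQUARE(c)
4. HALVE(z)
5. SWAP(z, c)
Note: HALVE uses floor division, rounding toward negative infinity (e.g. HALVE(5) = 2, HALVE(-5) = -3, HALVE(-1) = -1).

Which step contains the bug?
Step 1

Trace with buggy code:
Initial: c=7, z=9
After step 1: c=7, z=-9
After step 2: c=7, z=81
After step 3: c=49, z=81
After step 4: c=49, z=40
After step 5: c=40, z=49
Actual final c=40, z=49 ≠ expected c=8, z=49.
Step 1 is the only position where a single-operation replacement can produce the expected result.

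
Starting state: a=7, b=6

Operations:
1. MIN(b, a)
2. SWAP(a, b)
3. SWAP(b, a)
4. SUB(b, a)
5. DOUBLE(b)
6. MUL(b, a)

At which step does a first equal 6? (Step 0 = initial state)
Step 2

Tracing a:
Initial: a = 7
After step 1: a = 7
After step 2: a = 6 ← first occurrence
After step 3: a = 7
After step 4: a = 7
After step 5: a = 7
After step 6: a = 7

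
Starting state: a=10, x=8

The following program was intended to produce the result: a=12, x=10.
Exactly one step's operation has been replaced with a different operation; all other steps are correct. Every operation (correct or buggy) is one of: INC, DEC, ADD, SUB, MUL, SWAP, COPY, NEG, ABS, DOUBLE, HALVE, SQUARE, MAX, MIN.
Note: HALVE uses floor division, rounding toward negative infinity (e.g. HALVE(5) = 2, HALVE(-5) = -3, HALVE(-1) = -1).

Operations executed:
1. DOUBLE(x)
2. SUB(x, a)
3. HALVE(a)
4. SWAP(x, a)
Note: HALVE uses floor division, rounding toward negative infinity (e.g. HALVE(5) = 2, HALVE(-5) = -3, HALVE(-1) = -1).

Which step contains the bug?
Step 3

Trace with buggy code:
Initial: a=10, x=8
After step 1: a=10, x=16
After step 2: a=10, x=6
After step 3: a=5, x=6
After step 4: a=6, x=5
Actual final a=6, x=5 ≠ expected a=12, x=10.
Step 3 is the only position where a single-operation replacement can produce the expected result.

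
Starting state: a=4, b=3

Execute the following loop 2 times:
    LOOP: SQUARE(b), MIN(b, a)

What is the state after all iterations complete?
a=4, b=4

Iteration trace:
Start: a=4, b=3
After iteration 1: a=4, b=4
After iteration 2: a=4, b=4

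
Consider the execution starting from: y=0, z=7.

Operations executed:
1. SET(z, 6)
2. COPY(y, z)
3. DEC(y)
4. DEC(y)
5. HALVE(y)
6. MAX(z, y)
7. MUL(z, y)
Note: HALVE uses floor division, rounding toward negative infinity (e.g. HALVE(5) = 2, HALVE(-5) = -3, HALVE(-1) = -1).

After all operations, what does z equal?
z = 12

Tracing execution:
Step 1: SET(z, 6) → z = 6
Step 2: COPY(y, z) → z = 6
Step 3: DEC(y) → z = 6
Step 4: DEC(y) → z = 6
Step 5: HALVE(y) → z = 6
Step 6: MAX(z, y) → z = 6
Step 7: MUL(z, y) → z = 12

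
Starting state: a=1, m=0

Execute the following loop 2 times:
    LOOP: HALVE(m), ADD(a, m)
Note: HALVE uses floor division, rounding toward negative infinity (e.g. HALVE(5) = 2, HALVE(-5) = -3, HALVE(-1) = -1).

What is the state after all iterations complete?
a=1, m=0

Iteration trace:
Start: a=1, m=0
After iteration 1: a=1, m=0
After iteration 2: a=1, m=0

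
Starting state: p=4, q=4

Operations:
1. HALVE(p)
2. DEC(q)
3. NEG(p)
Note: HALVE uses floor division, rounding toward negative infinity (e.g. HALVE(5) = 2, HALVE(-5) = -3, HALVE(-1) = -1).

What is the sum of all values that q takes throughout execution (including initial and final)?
14

Values of q at each step:
Initial: q = 4
After step 1: q = 4
After step 2: q = 3
After step 3: q = 3
Sum = 4 + 4 + 3 + 3 = 14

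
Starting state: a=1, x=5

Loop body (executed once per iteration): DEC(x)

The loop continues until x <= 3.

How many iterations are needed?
2

Tracing iterations:
Initial: a=1, x=5
After iteration 1: a=1, x=4
After iteration 2: a=1, x=3
x <= 3 now holds, so the loop exits after 2 iterations.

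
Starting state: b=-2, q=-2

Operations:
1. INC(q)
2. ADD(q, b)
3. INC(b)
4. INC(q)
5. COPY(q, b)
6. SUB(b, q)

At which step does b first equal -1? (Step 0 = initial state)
Step 3

Tracing b:
Initial: b = -2
After step 1: b = -2
After step 2: b = -2
After step 3: b = -1 ← first occurrence
After step 4: b = -1
After step 5: b = -1
After step 6: b = 0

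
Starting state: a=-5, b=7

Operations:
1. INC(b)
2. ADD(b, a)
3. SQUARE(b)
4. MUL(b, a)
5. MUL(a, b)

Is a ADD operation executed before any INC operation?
No

First ADD: step 2
First INC: step 1
Since 2 > 1, INC comes first.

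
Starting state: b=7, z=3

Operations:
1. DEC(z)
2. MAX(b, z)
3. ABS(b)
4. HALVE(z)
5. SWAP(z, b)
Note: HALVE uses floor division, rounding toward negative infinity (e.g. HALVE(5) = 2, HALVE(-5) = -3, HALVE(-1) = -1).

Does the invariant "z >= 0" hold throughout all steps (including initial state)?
Yes

The invariant holds at every step.

State at each step:
Initial: b=7, z=3
After step 1: b=7, z=2
After step 2: b=7, z=2
After step 3: b=7, z=2
After step 4: b=7, z=1
After step 5: b=1, z=7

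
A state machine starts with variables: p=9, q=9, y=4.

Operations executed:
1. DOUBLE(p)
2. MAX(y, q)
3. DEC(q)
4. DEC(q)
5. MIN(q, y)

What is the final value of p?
p = 18

Tracing execution:
Step 1: DOUBLE(p) → p = 18
Step 2: MAX(y, q) → p = 18
Step 3: DEC(q) → p = 18
Step 4: DEC(q) → p = 18
Step 5: MIN(q, y) → p = 18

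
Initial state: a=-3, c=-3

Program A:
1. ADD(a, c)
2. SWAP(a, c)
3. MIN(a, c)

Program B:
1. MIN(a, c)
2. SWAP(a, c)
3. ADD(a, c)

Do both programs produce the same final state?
No

Program A final state: a=-6, c=-6
Program B final state: a=-6, c=-3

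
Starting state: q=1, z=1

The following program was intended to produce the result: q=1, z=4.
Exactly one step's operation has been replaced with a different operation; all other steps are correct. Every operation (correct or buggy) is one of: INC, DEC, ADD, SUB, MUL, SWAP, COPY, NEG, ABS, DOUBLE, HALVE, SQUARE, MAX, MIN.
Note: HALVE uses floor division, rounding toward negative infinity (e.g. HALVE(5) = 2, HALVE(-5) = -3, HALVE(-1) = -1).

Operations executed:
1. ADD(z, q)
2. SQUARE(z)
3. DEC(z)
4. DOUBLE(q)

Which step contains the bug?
Step 4

Trace with buggy code:
Initial: q=1, z=1
After step 1: q=1, z=2
After step 2: q=1, z=4
After step 3: q=1, z=3
After step 4: q=2, z=3
Actual final q=2, z=3 ≠ expected q=1, z=4.
Step 4 is the only position where a single-operation replacement can produce the expected result.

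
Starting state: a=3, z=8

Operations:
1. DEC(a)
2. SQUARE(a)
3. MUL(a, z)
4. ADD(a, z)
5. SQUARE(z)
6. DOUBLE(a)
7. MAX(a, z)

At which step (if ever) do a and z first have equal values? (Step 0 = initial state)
Never

a and z never become equal during execution.

Comparing values at each step:
Initial: a=3, z=8
After step 1: a=2, z=8
After step 2: a=4, z=8
After step 3: a=32, z=8
After step 4: a=40, z=8
After step 5: a=40, z=64
After step 6: a=80, z=64
After step 7: a=80, z=64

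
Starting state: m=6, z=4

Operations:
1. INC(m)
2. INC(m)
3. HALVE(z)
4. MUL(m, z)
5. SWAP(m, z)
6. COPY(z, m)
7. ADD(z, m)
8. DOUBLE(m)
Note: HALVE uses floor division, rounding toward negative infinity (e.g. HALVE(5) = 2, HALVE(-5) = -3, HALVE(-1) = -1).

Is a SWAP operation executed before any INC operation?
No

First SWAP: step 5
First INC: step 1
Since 5 > 1, INC comes first.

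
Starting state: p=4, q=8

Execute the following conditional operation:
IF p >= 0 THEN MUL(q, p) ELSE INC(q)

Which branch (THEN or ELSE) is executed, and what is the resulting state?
Branch: THEN, Final state: p=4, q=32

Evaluating condition: p >= 0
p = 4
Condition is True, so THEN branch executes
After MUL(q, p): p=4, q=32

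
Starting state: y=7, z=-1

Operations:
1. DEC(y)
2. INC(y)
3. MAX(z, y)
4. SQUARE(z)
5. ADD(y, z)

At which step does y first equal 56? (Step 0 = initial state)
Step 5

Tracing y:
Initial: y = 7
After step 1: y = 6
After step 2: y = 7
After step 3: y = 7
After step 4: y = 7
After step 5: y = 56 ← first occurrence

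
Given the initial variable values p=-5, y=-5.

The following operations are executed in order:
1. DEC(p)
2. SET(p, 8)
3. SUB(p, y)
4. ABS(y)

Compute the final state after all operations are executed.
{p: 13, y: 5}

Step-by-step execution:
Initial: p=-5, y=-5
After step 1 (DEC(p)): p=-6, y=-5
After step 2 (SET(p, 8)): p=8, y=-5
After step 3 (SUB(p, y)): p=13, y=-5
After step 4 (ABS(y)): p=13, y=5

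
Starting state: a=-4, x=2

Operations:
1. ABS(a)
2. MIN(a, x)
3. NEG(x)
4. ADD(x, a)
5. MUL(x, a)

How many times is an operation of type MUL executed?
1

Counting MUL operations:
Step 5: MUL(x, a) ← MUL
Total: 1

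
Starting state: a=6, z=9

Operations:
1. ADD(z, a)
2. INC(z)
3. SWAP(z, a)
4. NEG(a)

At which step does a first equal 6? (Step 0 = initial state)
Step 0

Tracing a:
Initial: a = 6 ← first occurrence
After step 1: a = 6
After step 2: a = 6
After step 3: a = 16
After step 4: a = -16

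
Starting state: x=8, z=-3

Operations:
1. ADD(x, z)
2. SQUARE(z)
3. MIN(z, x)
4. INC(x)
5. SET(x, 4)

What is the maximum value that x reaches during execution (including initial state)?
8

Values of x at each step:
Initial: x = 8 ← maximum
After step 1: x = 5
After step 2: x = 5
After step 3: x = 5
After step 4: x = 6
After step 5: x = 4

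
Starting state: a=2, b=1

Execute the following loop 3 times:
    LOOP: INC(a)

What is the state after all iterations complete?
a=5, b=1

Iteration trace:
Start: a=2, b=1
After iteration 1: a=3, b=1
After iteration 2: a=4, b=1
After iteration 3: a=5, b=1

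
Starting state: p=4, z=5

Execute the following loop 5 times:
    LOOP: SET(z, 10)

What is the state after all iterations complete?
p=4, z=10

Iteration trace:
Start: p=4, z=5
After iteration 1: p=4, z=10
After iteration 2: p=4, z=10
After iteration 3: p=4, z=10
After iteration 4: p=4, z=10
After iteration 5: p=4, z=10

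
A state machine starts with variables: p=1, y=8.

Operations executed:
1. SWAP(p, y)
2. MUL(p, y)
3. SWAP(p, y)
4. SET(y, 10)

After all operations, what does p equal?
p = 1

Tracing execution:
Step 1: SWAP(p, y) → p = 8
Step 2: MUL(p, y) → p = 8
Step 3: SWAP(p, y) → p = 1
Step 4: SET(y, 10) → p = 1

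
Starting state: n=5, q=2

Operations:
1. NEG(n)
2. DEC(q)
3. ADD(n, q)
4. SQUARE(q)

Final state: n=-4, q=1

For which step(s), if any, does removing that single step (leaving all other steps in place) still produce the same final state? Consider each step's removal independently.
Step(s) 4

Testing removal of each single step:
Without step 1: final = n=6, q=1 (different)
Without step 2: final = n=-3, q=4 (different)
Without step 3: final = n=-5, q=1 (different)
Without step 4: final = n=-4, q=1 (same)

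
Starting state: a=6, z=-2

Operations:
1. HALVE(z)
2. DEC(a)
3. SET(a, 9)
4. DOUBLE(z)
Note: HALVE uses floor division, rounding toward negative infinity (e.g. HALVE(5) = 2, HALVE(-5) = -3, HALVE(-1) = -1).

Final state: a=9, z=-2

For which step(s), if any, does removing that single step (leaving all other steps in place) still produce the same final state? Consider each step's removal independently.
Step(s) 2

Testing removal of each single step:
Without step 1: final = a=9, z=-4 (different)
Without step 2: final = a=9, z=-2 (same)
Without step 3: final = a=5, z=-2 (different)
Without step 4: final = a=9, z=-1 (different)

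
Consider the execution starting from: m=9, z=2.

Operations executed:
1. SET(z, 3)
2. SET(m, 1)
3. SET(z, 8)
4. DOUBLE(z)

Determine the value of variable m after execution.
m = 1

Tracing execution:
Step 1: SET(z, 3) → m = 9
Step 2: SET(m, 1) → m = 1
Step 3: SET(z, 8) → m = 1
Step 4: DOUBLE(z) → m = 1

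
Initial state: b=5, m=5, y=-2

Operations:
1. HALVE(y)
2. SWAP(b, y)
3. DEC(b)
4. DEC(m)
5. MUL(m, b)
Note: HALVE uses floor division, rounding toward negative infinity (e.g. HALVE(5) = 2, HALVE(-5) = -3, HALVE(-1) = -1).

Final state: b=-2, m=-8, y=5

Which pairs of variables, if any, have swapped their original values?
(b, y)

Comparing initial and final values:
m: 5 → -8
b: 5 → -2
y: -2 → 5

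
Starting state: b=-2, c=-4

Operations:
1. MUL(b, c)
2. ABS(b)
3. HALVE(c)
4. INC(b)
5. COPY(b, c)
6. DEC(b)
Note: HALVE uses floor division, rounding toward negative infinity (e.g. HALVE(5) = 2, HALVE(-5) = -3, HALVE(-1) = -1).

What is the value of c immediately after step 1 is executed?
c = -4

Tracing c through execution:
Initial: c = -4
After step 1 (MUL(b, c)): c = -4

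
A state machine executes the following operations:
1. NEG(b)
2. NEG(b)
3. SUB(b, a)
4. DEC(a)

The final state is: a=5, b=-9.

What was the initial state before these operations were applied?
a=6, b=-3

Working backwards:
Final state: a=5, b=-9
Before step 4 (DEC(a)): a=6, b=-9
Before step 3 (SUB(b, a)): a=6, b=-3
Before step 2 (NEG(b)): a=6, b=3
Before step 1 (NEG(b)): a=6, b=-3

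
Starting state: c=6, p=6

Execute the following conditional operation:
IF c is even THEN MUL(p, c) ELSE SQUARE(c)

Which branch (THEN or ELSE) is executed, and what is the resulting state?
Branch: THEN, Final state: c=6, p=36

Evaluating condition: c is even
Condition is True, so THEN branch executes
After MUL(p, c): c=6, p=36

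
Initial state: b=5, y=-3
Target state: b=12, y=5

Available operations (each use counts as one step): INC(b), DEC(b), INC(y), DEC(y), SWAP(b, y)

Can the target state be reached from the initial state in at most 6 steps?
No

The target state cannot be reached within 6 steps.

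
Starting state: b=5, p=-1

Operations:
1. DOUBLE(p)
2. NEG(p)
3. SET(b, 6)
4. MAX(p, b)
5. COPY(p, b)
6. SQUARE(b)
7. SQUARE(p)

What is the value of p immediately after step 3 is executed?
p = 2

Tracing p through execution:
Initial: p = -1
After step 1 (DOUBLE(p)): p = -2
After step 2 (NEG(p)): p = 2
After step 3 (SET(b, 6)): p = 2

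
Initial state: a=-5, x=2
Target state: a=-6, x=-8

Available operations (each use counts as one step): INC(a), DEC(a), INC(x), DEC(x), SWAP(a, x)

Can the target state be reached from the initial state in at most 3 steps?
No

The target state cannot be reached within 3 steps.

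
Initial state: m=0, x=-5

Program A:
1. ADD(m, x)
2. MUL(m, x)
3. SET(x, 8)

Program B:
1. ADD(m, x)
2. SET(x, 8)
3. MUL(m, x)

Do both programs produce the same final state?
No

Program A final state: m=25, x=8
Program B final state: m=-40, x=8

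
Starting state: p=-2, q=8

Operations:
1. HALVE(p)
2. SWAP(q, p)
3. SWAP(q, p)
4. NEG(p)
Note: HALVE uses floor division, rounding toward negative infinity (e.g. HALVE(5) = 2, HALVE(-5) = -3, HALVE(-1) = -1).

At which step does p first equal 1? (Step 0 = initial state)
Step 4

Tracing p:
Initial: p = -2
After step 1: p = -1
After step 2: p = 8
After step 3: p = -1
After step 4: p = 1 ← first occurrence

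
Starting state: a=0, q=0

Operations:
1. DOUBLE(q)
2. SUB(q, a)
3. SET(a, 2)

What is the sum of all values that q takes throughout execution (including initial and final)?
0

Values of q at each step:
Initial: q = 0
After step 1: q = 0
After step 2: q = 0
After step 3: q = 0
Sum = 0 + 0 + 0 + 0 = 0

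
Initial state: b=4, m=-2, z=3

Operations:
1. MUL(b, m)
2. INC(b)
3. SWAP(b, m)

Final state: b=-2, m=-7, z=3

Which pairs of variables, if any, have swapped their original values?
None

Comparing initial and final values:
b: 4 → -2
z: 3 → 3
m: -2 → -7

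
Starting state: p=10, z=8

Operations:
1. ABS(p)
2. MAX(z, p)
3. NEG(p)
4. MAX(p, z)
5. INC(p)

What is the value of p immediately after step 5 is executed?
p = 11

Tracing p through execution:
Initial: p = 10
After step 1 (ABS(p)): p = 10
After step 2 (MAX(z, p)): p = 10
After step 3 (NEG(p)): p = -10
After step 4 (MAX(p, z)): p = 10
After step 5 (INC(p)): p = 11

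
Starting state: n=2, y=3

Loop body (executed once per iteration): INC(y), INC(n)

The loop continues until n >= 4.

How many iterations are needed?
2

Tracing iterations:
Initial: n=2, y=3
After iteration 1: n=3, y=4
After iteration 2: n=4, y=5
n >= 4 now holds, so the loop exits after 2 iterations.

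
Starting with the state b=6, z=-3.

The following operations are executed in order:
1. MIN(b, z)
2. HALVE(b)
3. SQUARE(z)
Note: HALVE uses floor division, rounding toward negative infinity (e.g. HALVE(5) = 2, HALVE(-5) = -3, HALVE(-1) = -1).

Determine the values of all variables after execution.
{b: -2, z: 9}

Step-by-step execution:
Initial: b=6, z=-3
After step 1 (MIN(b, z)): b=-3, z=-3
After step 2 (HALVE(b)): b=-2, z=-3
After step 3 (SQUARE(z)): b=-2, z=9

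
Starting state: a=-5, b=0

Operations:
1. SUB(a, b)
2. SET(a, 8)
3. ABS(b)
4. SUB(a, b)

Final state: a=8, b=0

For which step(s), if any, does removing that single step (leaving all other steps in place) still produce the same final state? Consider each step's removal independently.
Step(s) 1, 3, 4

Testing removal of each single step:
Without step 1: final = a=8, b=0 (same)
Without step 2: final = a=-5, b=0 (different)
Without step 3: final = a=8, b=0 (same)
Without step 4: final = a=8, b=0 (same)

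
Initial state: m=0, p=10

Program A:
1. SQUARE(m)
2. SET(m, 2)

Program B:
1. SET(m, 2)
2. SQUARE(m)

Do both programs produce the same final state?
No

Program A final state: m=2, p=10
Program B final state: m=4, p=10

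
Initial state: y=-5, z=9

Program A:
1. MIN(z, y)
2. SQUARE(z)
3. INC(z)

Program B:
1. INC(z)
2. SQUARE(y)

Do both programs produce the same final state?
No

Program A final state: y=-5, z=26
Program B final state: y=25, z=10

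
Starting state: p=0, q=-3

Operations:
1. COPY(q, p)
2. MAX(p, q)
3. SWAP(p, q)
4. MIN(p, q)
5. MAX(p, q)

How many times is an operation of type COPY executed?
1

Counting COPY operations:
Step 1: COPY(q, p) ← COPY
Total: 1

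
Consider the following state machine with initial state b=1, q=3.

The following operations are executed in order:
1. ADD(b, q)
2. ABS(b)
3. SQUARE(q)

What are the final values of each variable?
{b: 4, q: 9}

Step-by-step execution:
Initial: b=1, q=3
After step 1 (ADD(b, q)): b=4, q=3
After step 2 (ABS(b)): b=4, q=3
After step 3 (SQUARE(q)): b=4, q=9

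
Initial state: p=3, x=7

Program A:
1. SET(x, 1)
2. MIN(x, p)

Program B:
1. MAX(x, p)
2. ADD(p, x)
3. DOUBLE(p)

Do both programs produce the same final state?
No

Program A final state: p=3, x=1
Program B final state: p=20, x=7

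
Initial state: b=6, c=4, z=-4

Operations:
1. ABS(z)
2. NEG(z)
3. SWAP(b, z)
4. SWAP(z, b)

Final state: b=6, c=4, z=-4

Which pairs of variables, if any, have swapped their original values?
None

Comparing initial and final values:
z: -4 → -4
b: 6 → 6
c: 4 → 4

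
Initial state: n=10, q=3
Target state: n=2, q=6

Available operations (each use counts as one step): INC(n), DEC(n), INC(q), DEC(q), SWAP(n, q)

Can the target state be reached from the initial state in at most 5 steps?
No

The target state cannot be reached within 5 steps.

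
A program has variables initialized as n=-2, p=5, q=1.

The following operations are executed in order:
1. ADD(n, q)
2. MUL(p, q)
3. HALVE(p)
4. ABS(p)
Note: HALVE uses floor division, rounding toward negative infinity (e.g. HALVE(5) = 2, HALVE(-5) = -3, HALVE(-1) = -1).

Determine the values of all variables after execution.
{n: -1, p: 2, q: 1}

Step-by-step execution:
Initial: n=-2, p=5, q=1
After step 1 (ADD(n, q)): n=-1, p=5, q=1
After step 2 (MUL(p, q)): n=-1, p=5, q=1
After step 3 (HALVE(p)): n=-1, p=2, q=1
After step 4 (ABS(p)): n=-1, p=2, q=1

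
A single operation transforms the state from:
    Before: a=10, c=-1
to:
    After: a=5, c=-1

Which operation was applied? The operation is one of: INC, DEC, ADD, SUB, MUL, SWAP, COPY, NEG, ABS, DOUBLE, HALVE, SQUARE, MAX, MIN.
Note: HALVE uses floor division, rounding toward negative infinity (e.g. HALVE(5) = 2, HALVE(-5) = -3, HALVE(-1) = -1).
HALVE(a)

Analyzing the change:
Before: a=10, c=-1
After: a=5, c=-1
Variable a changed from 10 to 5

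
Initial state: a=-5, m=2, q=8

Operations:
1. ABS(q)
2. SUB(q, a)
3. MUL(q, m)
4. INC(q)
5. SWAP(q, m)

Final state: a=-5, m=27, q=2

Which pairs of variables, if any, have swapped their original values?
None

Comparing initial and final values:
q: 8 → 2
m: 2 → 27
a: -5 → -5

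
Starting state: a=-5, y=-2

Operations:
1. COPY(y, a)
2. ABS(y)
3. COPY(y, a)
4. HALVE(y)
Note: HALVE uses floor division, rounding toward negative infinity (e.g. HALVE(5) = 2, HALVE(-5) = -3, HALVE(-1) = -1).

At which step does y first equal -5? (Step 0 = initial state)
Step 1

Tracing y:
Initial: y = -2
After step 1: y = -5 ← first occurrence
After step 2: y = 5
After step 3: y = -5
After step 4: y = -3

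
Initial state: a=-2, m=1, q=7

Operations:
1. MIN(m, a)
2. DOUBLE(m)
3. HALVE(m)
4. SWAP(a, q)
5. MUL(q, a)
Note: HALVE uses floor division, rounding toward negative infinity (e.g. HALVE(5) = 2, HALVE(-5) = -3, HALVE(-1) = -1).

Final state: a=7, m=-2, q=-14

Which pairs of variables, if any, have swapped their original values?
None

Comparing initial and final values:
a: -2 → 7
q: 7 → -14
m: 1 → -2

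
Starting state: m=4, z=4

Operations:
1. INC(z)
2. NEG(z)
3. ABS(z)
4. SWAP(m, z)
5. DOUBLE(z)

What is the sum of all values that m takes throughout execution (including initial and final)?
26

Values of m at each step:
Initial: m = 4
After step 1: m = 4
After step 2: m = 4
After step 3: m = 4
After step 4: m = 5
After step 5: m = 5
Sum = 4 + 4 + 4 + 4 + 5 + 5 = 26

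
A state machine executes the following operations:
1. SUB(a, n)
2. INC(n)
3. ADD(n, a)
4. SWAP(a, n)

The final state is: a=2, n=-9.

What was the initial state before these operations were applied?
a=1, n=10

Working backwards:
Final state: a=2, n=-9
Before step 4 (SWAP(a, n)): a=-9, n=2
Before step 3 (ADD(n, a)): a=-9, n=11
Before step 2 (INC(n)): a=-9, n=10
Before step 1 (SUB(a, n)): a=1, n=10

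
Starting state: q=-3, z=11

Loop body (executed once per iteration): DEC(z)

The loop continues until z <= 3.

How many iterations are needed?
8

Tracing iterations:
Initial: q=-3, z=11
After iteration 1: q=-3, z=10
After iteration 2: q=-3, z=9
After iteration 3: q=-3, z=8
After iteration 4: q=-3, z=7
After iteration 5: q=-3, z=6
After iteration 6: q=-3, z=5
After iteration 7: q=-3, z=4
After iteration 8: q=-3, z=3
z <= 3 now holds, so the loop exits after 8 iterations.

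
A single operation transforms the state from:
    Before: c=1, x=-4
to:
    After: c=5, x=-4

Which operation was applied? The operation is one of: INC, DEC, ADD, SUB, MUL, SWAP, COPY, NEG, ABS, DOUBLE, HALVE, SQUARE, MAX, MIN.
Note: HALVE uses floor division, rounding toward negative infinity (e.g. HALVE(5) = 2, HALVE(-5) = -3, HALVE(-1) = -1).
SUB(c, x)

Analyzing the change:
Before: c=1, x=-4
After: c=5, x=-4
Variable c changed from 1 to 5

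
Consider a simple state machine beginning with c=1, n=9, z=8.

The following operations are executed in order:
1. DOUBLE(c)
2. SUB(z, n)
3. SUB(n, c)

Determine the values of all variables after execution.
{c: 2, n: 7, z: -1}

Step-by-step execution:
Initial: c=1, n=9, z=8
After step 1 (DOUBLE(c)): c=2, n=9, z=8
After step 2 (SUB(z, n)): c=2, n=9, z=-1
After step 3 (SUB(n, c)): c=2, n=7, z=-1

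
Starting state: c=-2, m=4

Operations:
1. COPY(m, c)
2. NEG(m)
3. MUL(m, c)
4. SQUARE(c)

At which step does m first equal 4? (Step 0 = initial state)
Step 0

Tracing m:
Initial: m = 4 ← first occurrence
After step 1: m = -2
After step 2: m = 2
After step 3: m = -4
After step 4: m = -4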